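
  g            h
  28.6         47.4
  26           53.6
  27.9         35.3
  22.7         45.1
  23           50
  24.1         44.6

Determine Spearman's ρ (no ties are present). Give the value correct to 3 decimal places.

-0.086

Rank g: 6, 4, 5, 1, 2, 3
Rank h: 4, 6, 1, 3, 5, 2
d = rank(g) − rank(h): 2, -2, 4, -2, -3, 1; Σd² = 38
ρ = 1 − 6Σd² / [n(n²−1)] = 1 − 6×38 / (6×35) = 1 − 228/210 ≈ -0.086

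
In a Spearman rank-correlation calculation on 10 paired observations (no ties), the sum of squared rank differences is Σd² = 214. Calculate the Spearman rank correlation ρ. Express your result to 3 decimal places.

-0.297

ρ = 1 − 6Σd² / [n(n²−1)] = 1 − 6×214 / (10×99)
  = 1 − 1284/990 = 1 − 1.2970 ≈ -0.297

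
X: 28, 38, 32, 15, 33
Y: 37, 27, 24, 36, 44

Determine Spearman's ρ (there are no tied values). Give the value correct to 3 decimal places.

Rank X: 2, 5, 3, 1, 4
Rank Y: 4, 2, 1, 3, 5
d = rank(X) − rank(Y): -2, 3, 2, -2, -1; Σd² = 22
ρ = 1 − 6Σd² / [n(n²−1)] = 1 − 6×22 / (5×24) = 1 − 132/120 ≈ -0.100

-0.100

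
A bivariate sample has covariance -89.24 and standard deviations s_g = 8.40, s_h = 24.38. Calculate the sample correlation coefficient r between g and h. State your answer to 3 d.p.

-0.436

r = Cov(g,h) / (s_g · s_h) = -89.24 / (8.40 × 24.38)
  = -89.24 / 204.7920 ≈ -0.436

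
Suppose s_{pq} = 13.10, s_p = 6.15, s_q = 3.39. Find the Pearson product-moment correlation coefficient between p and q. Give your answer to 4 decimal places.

0.6283

r = Cov(p,q) / (s_p · s_q) = 13.10 / (6.15 × 3.39)
  = 13.10 / 20.8485 ≈ 0.6283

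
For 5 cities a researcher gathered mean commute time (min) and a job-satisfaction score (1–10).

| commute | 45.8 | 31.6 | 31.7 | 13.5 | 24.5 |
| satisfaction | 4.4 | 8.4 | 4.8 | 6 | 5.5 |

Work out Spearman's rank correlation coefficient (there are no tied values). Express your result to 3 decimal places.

-0.700

Rank commute: 5, 3, 4, 1, 2
Rank satisfaction: 1, 5, 2, 4, 3
d = rank(commute) − rank(satisfaction): 4, -2, 2, -3, -1; Σd² = 34
ρ = 1 − 6Σd² / [n(n²−1)] = 1 − 6×34 / (5×24) = 1 − 204/120 ≈ -0.700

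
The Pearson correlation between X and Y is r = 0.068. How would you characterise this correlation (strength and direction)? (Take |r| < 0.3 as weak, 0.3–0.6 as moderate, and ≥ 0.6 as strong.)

weak positive

r = 0.068 > 0 so the relationship is positive.
|r| = 0.068, which falls in the weak range.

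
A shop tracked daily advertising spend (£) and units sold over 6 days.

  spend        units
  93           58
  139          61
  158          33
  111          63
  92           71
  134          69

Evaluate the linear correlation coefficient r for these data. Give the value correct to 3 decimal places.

n = 6, Σx = 727, Σy = 355, Σx² = 91675, Σy² = 21945, Σxy = 41858
nΣxy − ΣxΣy = 251148 − 258085 = -6937
nΣx² − (Σx)² = 550050 − 528529 = 21521; nΣy² − (Σy)² = 131670 − 126025 = 5645
r = -6937 / √(21521 × 5645) = -6937 / 11022.0708 ≈ -0.629

-0.629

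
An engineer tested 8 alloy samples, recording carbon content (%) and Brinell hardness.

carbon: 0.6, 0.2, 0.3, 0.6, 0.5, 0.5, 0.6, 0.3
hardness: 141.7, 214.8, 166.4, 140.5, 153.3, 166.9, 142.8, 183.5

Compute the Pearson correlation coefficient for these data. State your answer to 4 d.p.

-0.9195

n = 8, Σx = 3.6, Σy = 1309.9, Σx² = 1.8, Σy² = 219067.73, Σxy = 563.03
nΣxy − ΣxΣy = 4504.24 − 4715.64 = -211.4
nΣx² − (Σx)² = 14.4 − 12.96 = 1.44; nΣy² − (Σy)² = 1752541.84 − 1715838.01 = 36703.83
r = -211.4 / √(1.44 × 36703.83) = -211.4 / 229.8989 ≈ -0.9195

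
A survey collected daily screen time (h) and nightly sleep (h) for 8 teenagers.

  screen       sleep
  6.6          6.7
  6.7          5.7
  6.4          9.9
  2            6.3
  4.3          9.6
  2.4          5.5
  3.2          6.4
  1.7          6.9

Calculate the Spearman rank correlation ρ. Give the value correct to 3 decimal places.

Rank screen: 7, 8, 6, 2, 5, 3, 4, 1
Rank sleep: 5, 2, 8, 3, 7, 1, 4, 6
d = rank(screen) − rank(sleep): 2, 6, -2, -1, -2, 2, 0, -5; Σd² = 78
ρ = 1 − 6Σd² / [n(n²−1)] = 1 − 6×78 / (8×63) = 1 − 468/504 ≈ 0.071

0.071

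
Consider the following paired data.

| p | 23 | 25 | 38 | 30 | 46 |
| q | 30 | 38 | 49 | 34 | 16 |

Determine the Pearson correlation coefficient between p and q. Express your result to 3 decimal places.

n = 5, Σp = 162, Σq = 167, Σp² = 5614, Σq² = 6157, Σpq = 5258
nΣpq − ΣpΣq = 26290 − 27054 = -764
nΣp² − (Σp)² = 28070 − 26244 = 1826; nΣq² − (Σq)² = 30785 − 27889 = 2896
r = -764 / √(1826 × 2896) = -764 / 2299.5860 ≈ -0.332

-0.332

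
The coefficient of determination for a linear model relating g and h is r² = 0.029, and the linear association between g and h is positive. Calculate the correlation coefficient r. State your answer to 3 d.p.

|r| = √0.029 = 0.170
The association is positive, so r = 0.170.

0.170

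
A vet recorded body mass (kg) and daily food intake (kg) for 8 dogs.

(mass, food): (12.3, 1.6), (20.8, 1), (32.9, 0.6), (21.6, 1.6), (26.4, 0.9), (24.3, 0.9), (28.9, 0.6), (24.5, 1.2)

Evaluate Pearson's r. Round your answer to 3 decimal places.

-0.840

n = 8, Σx = 191.7, Σy = 8.4, Σx² = 4855.81, Σy² = 9.9, Σxy = 187.15
nΣxy − ΣxΣy = 1497.2 − 1610.28 = -113.08
nΣx² − (Σx)² = 38846.48 − 36748.89 = 2097.59; nΣy² − (Σy)² = 79.2 − 70.56 = 8.64
r = -113.08 / √(2097.59 × 8.64) = -113.08 / 134.6224 ≈ -0.840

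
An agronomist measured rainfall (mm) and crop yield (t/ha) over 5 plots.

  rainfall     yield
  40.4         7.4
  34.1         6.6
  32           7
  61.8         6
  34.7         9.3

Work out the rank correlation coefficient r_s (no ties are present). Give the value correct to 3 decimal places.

-0.200

Rank rainfall: 4, 2, 1, 5, 3
Rank yield: 4, 2, 3, 1, 5
d = rank(rainfall) − rank(yield): 0, 0, -2, 4, -2; Σd² = 24
ρ = 1 − 6Σd² / [n(n²−1)] = 1 − 6×24 / (5×24) = 1 − 144/120 ≈ -0.200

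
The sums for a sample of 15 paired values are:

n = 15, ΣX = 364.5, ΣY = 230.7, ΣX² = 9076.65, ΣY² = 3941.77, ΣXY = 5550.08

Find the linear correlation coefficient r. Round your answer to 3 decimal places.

r = (nΣXY − ΣXΣY) / √[(nΣX² − (ΣX)²)(nΣY² − (ΣY)²)]
Numerator: 15×5550.08 − 364.5×230.7 = -838.95
Denominator: √[(136149.75 − 132860.25)(59126.55 − 53222.49)] = √[3289.5 × 5904.06] = 4406.9724
r = -838.95 / 4406.9724 ≈ -0.190

-0.190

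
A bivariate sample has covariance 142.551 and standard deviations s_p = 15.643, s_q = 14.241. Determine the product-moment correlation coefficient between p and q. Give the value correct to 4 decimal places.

r = Cov(p,q) / (s_p · s_q) = 142.551 / (15.643 × 14.241)
  = 142.551 / 222.7720 ≈ 0.6399

0.6399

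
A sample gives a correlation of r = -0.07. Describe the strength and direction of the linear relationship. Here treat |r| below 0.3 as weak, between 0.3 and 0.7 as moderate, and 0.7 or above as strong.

r = -0.07 < 0 so the relationship is negative.
|r| = 0.07, which falls in the weak range.

weak negative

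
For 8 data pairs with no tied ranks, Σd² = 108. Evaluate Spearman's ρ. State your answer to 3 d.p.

-0.286

ρ = 1 − 6Σd² / [n(n²−1)] = 1 − 6×108 / (8×63)
  = 1 − 648/504 = 1 − 1.2857 ≈ -0.286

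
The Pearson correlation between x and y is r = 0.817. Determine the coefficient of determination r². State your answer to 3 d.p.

0.667

r² = (0.817)² = 0.667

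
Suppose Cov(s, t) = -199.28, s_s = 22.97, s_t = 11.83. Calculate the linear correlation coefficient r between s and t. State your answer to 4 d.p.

r = Cov(s,t) / (s_s · s_t) = -199.28 / (22.97 × 11.83)
  = -199.28 / 271.7351 ≈ -0.7334

-0.7334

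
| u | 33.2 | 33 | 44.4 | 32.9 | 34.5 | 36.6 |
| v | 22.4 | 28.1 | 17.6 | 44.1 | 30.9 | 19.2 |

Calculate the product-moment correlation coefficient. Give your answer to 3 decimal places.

-0.609

n = 6, Σu = 214.6, Σv = 162.3, Σu² = 7774.82, Σv² = 4869.39, Σuv = 5672.08
nΣuv − ΣuΣv = 34032.48 − 34829.58 = -797.1
nΣu² − (Σu)² = 46648.92 − 46053.16 = 595.76; nΣv² − (Σv)² = 29216.34 − 26341.29 = 2875.05
r = -797.1 / √(595.76 × 2875.05) = -797.1 / 1308.7551 ≈ -0.609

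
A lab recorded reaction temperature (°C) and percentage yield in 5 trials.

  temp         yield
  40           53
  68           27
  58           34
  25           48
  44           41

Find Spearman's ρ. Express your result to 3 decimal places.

Rank temp: 2, 5, 4, 1, 3
Rank yield: 5, 1, 2, 4, 3
d = rank(temp) − rank(yield): -3, 4, 2, -3, 0; Σd² = 38
ρ = 1 − 6Σd² / [n(n²−1)] = 1 − 6×38 / (5×24) = 1 − 228/120 ≈ -0.900

-0.900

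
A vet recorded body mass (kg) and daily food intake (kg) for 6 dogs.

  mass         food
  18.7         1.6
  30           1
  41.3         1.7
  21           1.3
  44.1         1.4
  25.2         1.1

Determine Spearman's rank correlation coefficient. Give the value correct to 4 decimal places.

Rank mass: 1, 4, 5, 2, 6, 3
Rank food: 5, 1, 6, 3, 4, 2
d = rank(mass) − rank(food): -4, 3, -1, -1, 2, 1; Σd² = 32
ρ = 1 − 6Σd² / [n(n²−1)] = 1 − 6×32 / (6×35) = 1 − 192/210 ≈ 0.0857

0.0857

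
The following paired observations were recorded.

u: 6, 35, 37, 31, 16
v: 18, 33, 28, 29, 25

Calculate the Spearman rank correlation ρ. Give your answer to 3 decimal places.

Rank u: 1, 4, 5, 3, 2
Rank v: 1, 5, 3, 4, 2
d = rank(u) − rank(v): 0, -1, 2, -1, 0; Σd² = 6
ρ = 1 − 6Σd² / [n(n²−1)] = 1 − 6×6 / (5×24) = 1 − 36/120 ≈ 0.700

0.700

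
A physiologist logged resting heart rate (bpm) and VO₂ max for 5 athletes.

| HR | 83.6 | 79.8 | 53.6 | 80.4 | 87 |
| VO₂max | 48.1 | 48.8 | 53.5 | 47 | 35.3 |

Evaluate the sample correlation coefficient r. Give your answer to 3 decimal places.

-0.714

n = 5, Σx = 384.4, Σy = 232.7, Σx² = 30263.12, Σy² = 11012.39, Σxy = 17632.9
nΣxy − ΣxΣy = 88164.5 − 89449.88 = -1285.38
nΣx² − (Σx)² = 151315.6 − 147763.36 = 3552.24; nΣy² − (Σy)² = 55061.95 − 54149.29 = 912.66
r = -1285.38 / √(3552.24 × 912.66) = -1285.38 / 1800.5520 ≈ -0.714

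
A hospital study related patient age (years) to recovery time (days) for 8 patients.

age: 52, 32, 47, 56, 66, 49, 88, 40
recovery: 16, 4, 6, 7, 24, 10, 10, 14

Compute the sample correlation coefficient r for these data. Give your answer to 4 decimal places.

n = 8, Σx = 430, Σy = 91, Σx² = 25174, Σy² = 1329, Σxy = 5148
nΣxy − ΣxΣy = 41184 − 39130 = 2054
nΣx² − (Σx)² = 201392 − 184900 = 16492; nΣy² − (Σy)² = 10632 − 8281 = 2351
r = 2054 / √(16492 × 2351) = 2054 / 6226.7722 ≈ 0.3299

0.3299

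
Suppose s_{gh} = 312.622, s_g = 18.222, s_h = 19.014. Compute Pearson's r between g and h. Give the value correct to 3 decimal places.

r = Cov(g,h) / (s_g · s_h) = 312.622 / (18.222 × 19.014)
  = 312.622 / 346.4731 ≈ 0.902

0.902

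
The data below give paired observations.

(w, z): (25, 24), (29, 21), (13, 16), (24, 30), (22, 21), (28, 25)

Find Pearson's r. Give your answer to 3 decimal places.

0.587

n = 6, Σw = 141, Σz = 137, Σw² = 3479, Σz² = 3239, Σwz = 3299
nΣwz − ΣwΣz = 19794 − 19317 = 477
nΣw² − (Σw)² = 20874 − 19881 = 993; nΣz² − (Σz)² = 19434 − 18769 = 665
r = 477 / √(993 × 665) = 477 / 812.6161 ≈ 0.587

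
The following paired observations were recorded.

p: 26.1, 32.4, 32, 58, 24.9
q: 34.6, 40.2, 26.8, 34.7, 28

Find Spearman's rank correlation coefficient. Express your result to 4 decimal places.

0.6000

Rank p: 2, 4, 3, 5, 1
Rank q: 3, 5, 1, 4, 2
d = rank(p) − rank(q): -1, -1, 2, 1, -1; Σd² = 8
ρ = 1 − 6Σd² / [n(n²−1)] = 1 − 6×8 / (5×24) = 1 − 48/120 ≈ 0.6000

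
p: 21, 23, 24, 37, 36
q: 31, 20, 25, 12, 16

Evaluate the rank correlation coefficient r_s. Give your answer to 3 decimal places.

Rank p: 1, 2, 3, 5, 4
Rank q: 5, 3, 4, 1, 2
d = rank(p) − rank(q): -4, -1, -1, 4, 2; Σd² = 38
ρ = 1 − 6Σd² / [n(n²−1)] = 1 − 6×38 / (5×24) = 1 − 228/120 ≈ -0.900

-0.900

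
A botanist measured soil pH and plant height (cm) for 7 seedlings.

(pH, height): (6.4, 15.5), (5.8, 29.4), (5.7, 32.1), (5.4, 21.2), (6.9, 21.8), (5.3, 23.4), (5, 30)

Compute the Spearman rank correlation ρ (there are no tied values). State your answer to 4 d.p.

Rank pH: 6, 5, 4, 3, 7, 2, 1
Rank height: 1, 5, 7, 2, 3, 4, 6
d = rank(pH) − rank(height): 5, 0, -3, 1, 4, -2, -5; Σd² = 80
ρ = 1 − 6Σd² / [n(n²−1)] = 1 − 6×80 / (7×48) = 1 − 480/336 ≈ -0.4286

-0.4286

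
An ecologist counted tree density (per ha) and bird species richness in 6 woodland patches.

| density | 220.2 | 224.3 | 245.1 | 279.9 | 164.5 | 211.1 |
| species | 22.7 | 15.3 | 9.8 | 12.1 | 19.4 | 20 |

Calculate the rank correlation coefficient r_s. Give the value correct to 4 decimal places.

Rank density: 3, 4, 5, 6, 1, 2
Rank species: 6, 3, 1, 2, 4, 5
d = rank(density) − rank(species): -3, 1, 4, 4, -3, -3; Σd² = 60
ρ = 1 − 6Σd² / [n(n²−1)] = 1 − 6×60 / (6×35) = 1 − 360/210 ≈ -0.7143

-0.7143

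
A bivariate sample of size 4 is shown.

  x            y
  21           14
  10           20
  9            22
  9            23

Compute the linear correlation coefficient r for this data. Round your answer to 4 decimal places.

n = 4, Σx = 49, Σy = 79, Σx² = 703, Σy² = 1609, Σxy = 899
nΣxy − ΣxΣy = 3596 − 3871 = -275
nΣx² − (Σx)² = 2812 − 2401 = 411; nΣy² − (Σy)² = 6436 − 6241 = 195
r = -275 / √(411 × 195) = -275 / 283.0989 ≈ -0.9714

-0.9714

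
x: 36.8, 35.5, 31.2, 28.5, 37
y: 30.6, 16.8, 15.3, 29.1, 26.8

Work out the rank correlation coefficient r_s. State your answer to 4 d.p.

Rank x: 4, 3, 2, 1, 5
Rank y: 5, 2, 1, 4, 3
d = rank(x) − rank(y): -1, 1, 1, -3, 2; Σd² = 16
ρ = 1 − 6Σd² / [n(n²−1)] = 1 − 6×16 / (5×24) = 1 − 96/120 ≈ 0.2000

0.2000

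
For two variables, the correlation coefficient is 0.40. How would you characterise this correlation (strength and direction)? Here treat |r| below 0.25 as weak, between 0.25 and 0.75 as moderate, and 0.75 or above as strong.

r = 0.40 > 0 so the relationship is positive.
|r| = 0.40, which falls in the moderate range.

moderate positive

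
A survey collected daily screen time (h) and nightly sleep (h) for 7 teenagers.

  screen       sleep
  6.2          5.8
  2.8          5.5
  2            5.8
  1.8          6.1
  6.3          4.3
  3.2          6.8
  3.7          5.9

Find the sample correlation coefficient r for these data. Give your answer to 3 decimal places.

n = 7, Σx = 26, Σy = 40.2, Σx² = 117.14, Σy² = 234.28, Σxy = 144.62
nΣxy − ΣxΣy = 1012.34 − 1045.2 = -32.86
nΣx² − (Σx)² = 819.98 − 676 = 143.98; nΣy² − (Σy)² = 1639.96 − 1616.04 = 23.92
r = -32.86 / √(143.98 × 23.92) = -32.86 / 58.6856 ≈ -0.560

-0.560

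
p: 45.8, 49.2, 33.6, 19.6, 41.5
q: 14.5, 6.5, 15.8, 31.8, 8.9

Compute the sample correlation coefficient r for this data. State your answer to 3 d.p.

-0.928

n = 5, Σp = 189.7, Σq = 77.5, Σp² = 7753.65, Σq² = 1592.59, Σpq = 2507.41
nΣpq − ΣpΣq = 12537.05 − 14701.75 = -2164.7
nΣp² − (Σp)² = 38768.25 − 35986.09 = 2782.16; nΣq² − (Σq)² = 7962.95 − 6006.25 = 1956.7
r = -2164.7 / √(2782.16 × 1956.7) = -2164.7 / 2333.2065 ≈ -0.928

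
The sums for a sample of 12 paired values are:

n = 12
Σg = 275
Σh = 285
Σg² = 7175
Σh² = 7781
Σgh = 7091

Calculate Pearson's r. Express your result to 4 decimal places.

r = (nΣgh − ΣgΣh) / √[(nΣg² − (Σg)²)(nΣh² − (Σh)²)]
Numerator: 12×7091 − 275×285 = 6717
Denominator: √[(86100 − 75625)(93372 − 81225)] = √[10475 × 12147] = 11280.0632
r = 6717 / 11280.0632 ≈ 0.5955

0.5955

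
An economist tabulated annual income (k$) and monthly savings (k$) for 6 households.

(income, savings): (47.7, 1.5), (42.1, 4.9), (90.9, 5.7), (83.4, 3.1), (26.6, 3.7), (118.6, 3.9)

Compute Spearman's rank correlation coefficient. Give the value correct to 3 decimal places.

Rank income: 3, 2, 5, 4, 1, 6
Rank savings: 1, 5, 6, 2, 3, 4
d = rank(income) − rank(savings): 2, -3, -1, 2, -2, 2; Σd² = 26
ρ = 1 − 6Σd² / [n(n²−1)] = 1 − 6×26 / (6×35) = 1 − 156/210 ≈ 0.257

0.257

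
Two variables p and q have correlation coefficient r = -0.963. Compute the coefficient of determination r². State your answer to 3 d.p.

r² = (-0.963)² = 0.927

0.927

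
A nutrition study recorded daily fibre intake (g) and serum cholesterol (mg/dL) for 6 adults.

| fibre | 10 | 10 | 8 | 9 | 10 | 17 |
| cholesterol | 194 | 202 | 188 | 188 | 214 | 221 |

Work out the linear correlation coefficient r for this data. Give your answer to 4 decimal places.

0.8047

n = 6, Σx = 64, Σy = 1207, Σx² = 734, Σy² = 243765, Σxy = 13053
nΣxy − ΣxΣy = 78318 − 77248 = 1070
nΣx² − (Σx)² = 4404 − 4096 = 308; nΣy² − (Σy)² = 1462590 − 1456849 = 5741
r = 1070 / √(308 × 5741) = 1070 / 1329.7473 ≈ 0.8047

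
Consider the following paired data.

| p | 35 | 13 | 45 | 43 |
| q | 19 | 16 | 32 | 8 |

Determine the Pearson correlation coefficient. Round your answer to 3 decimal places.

n = 4, Σp = 136, Σq = 75, Σp² = 5268, Σq² = 1705, Σpq = 2657
nΣpq − ΣpΣq = 10628 − 10200 = 428
nΣp² − (Σp)² = 21072 − 18496 = 2576; nΣq² − (Σq)² = 6820 − 5625 = 1195
r = 428 / √(2576 × 1195) = 428 / 1754.5142 ≈ 0.244

0.244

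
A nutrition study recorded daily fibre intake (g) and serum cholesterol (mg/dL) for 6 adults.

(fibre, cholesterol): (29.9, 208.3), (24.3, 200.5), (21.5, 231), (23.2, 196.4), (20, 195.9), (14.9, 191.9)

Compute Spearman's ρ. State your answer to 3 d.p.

0.657

Rank fibre: 6, 5, 3, 4, 2, 1
Rank cholesterol: 5, 4, 6, 3, 2, 1
d = rank(fibre) − rank(cholesterol): 1, 1, -3, 1, 0, 0; Σd² = 12
ρ = 1 − 6Σd² / [n(n²−1)] = 1 − 6×12 / (6×35) = 1 − 72/210 ≈ 0.657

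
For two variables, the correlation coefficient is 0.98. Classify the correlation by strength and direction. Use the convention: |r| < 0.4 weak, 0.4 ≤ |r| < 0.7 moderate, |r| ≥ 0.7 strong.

strong positive

r = 0.98 > 0 so the relationship is positive.
|r| = 0.98, which falls in the strong range.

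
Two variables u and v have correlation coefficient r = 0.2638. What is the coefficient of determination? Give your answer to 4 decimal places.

0.0696

r² = (0.2638)² = 0.0696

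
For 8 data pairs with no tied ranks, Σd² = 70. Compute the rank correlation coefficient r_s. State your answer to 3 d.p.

0.167

ρ = 1 − 6Σd² / [n(n²−1)] = 1 − 6×70 / (8×63)
  = 1 − 420/504 = 1 − 0.8333 ≈ 0.167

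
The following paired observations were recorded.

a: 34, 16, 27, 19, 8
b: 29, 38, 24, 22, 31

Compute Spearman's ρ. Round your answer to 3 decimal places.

Rank a: 5, 2, 4, 3, 1
Rank b: 3, 5, 2, 1, 4
d = rank(a) − rank(b): 2, -3, 2, 2, -3; Σd² = 30
ρ = 1 − 6Σd² / [n(n²−1)] = 1 − 6×30 / (5×24) = 1 − 180/120 ≈ -0.500

-0.500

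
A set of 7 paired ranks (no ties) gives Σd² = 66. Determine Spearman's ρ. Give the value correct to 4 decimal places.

-0.1786

ρ = 1 − 6Σd² / [n(n²−1)] = 1 − 6×66 / (7×48)
  = 1 − 396/336 = 1 − 1.17857 ≈ -0.1786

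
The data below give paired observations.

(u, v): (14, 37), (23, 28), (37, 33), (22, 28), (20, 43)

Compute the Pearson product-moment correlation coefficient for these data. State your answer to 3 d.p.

n = 5, Σu = 116, Σv = 169, Σu² = 2978, Σv² = 5875, Σuv = 3859
nΣuv − ΣuΣv = 19295 − 19604 = -309
nΣu² − (Σu)² = 14890 − 13456 = 1434; nΣv² − (Σv)² = 29375 − 28561 = 814
r = -309 / √(1434 × 814) = -309 / 1080.4055 ≈ -0.286

-0.286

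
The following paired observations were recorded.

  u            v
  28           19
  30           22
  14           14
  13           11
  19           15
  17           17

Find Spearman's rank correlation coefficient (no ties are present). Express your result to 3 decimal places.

0.943

Rank u: 5, 6, 2, 1, 4, 3
Rank v: 5, 6, 2, 1, 3, 4
d = rank(u) − rank(v): 0, 0, 0, 0, 1, -1; Σd² = 2
ρ = 1 − 6Σd² / [n(n²−1)] = 1 − 6×2 / (6×35) = 1 − 12/210 ≈ 0.943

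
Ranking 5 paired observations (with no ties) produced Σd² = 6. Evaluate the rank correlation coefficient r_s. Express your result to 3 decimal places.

0.700

ρ = 1 − 6Σd² / [n(n²−1)] = 1 − 6×6 / (5×24)
  = 1 − 36/120 = 1 − 0.3000 ≈ 0.700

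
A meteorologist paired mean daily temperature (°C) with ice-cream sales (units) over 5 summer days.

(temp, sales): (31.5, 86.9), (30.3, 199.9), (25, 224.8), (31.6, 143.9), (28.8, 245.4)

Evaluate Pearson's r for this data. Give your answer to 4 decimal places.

n = 5, Σx = 147.2, Σy = 900.9, Σx² = 4363.34, Σy² = 178975.03, Σxy = 26029.08
nΣxy − ΣxΣy = 130145.4 − 132612.48 = -2467.08
nΣx² − (Σx)² = 21816.7 − 21667.84 = 148.86; nΣy² − (Σy)² = 894875.15 − 811620.81 = 83254.34
r = -2467.08 / √(148.86 × 83254.34) = -2467.08 / 3520.4035 ≈ -0.7008

-0.7008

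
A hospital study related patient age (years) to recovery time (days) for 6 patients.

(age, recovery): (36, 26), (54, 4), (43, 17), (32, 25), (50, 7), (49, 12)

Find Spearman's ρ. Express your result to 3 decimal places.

Rank age: 2, 6, 3, 1, 5, 4
Rank recovery: 6, 1, 4, 5, 2, 3
d = rank(age) − rank(recovery): -4, 5, -1, -4, 3, 1; Σd² = 68
ρ = 1 − 6Σd² / [n(n²−1)] = 1 − 6×68 / (6×35) = 1 − 408/210 ≈ -0.943

-0.943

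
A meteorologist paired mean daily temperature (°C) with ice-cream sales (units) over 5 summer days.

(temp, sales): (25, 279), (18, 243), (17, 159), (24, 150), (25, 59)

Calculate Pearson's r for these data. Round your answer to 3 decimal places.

-0.201

n = 5, Σx = 109, Σy = 890, Σx² = 2439, Σy² = 188152, Σxy = 19127
nΣxy − ΣxΣy = 95635 − 97010 = -1375
nΣx² − (Σx)² = 12195 − 11881 = 314; nΣy² − (Σy)² = 940760 − 792100 = 148660
r = -1375 / √(314 × 148660) = -1375 / 6832.2207 ≈ -0.201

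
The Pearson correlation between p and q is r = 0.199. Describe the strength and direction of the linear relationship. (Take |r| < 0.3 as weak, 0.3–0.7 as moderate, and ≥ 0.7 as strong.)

weak positive

r = 0.199 > 0 so the relationship is positive.
|r| = 0.199, which falls in the weak range.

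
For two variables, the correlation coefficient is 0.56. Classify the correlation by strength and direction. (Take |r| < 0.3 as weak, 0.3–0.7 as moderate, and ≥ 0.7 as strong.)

moderate positive

r = 0.56 > 0 so the relationship is positive.
|r| = 0.56, which falls in the moderate range.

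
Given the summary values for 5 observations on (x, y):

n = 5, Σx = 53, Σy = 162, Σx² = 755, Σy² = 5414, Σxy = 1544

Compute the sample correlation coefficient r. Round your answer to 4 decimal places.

r = (nΣxy − ΣxΣy) / √[(nΣx² − (Σx)²)(nΣy² − (Σy)²)]
Numerator: 5×1544 − 53×162 = -866
Denominator: √[(3775 − 2809)(27070 − 26244)] = √[966 × 826] = 893.2614
r = -866 / 893.2614 ≈ -0.9695

-0.9695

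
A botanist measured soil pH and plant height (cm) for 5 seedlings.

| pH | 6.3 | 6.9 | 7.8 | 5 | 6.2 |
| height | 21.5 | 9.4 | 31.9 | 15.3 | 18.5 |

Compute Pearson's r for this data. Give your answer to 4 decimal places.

0.5324

n = 5, Σx = 32.2, Σy = 96.6, Σx² = 211.58, Σy² = 2144.56, Σxy = 640.33
nΣxy − ΣxΣy = 3201.65 − 3110.52 = 91.13
nΣx² − (Σx)² = 1057.9 − 1036.84 = 21.06; nΣy² − (Σy)² = 10722.8 − 9331.56 = 1391.24
r = 91.13 / √(21.06 × 1391.24) = 91.13 / 171.1710 ≈ 0.5324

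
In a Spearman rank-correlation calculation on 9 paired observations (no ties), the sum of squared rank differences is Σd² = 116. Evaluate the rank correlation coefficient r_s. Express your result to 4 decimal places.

ρ = 1 − 6Σd² / [n(n²−1)] = 1 − 6×116 / (9×80)
  = 1 − 696/720 = 1 − 0.96667 ≈ 0.0333

0.0333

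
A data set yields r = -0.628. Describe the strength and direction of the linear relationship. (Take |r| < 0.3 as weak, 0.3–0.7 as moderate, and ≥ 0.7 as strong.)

r = -0.628 < 0 so the relationship is negative.
|r| = 0.628, which falls in the moderate range.

moderate negative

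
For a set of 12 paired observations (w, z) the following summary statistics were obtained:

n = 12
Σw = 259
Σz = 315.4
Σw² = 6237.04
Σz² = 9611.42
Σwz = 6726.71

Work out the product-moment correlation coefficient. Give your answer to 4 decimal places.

-0.0872

r = (nΣwz − ΣwΣz) / √[(nΣw² − (Σw)²)(nΣz² − (Σz)²)]
Numerator: 12×6726.71 − 259×315.4 = -968.08
Denominator: √[(74844.48 − 67081)(115337.04 − 99477.16)] = √[7763.48 × 15859.88] = 11096.2994
r = -968.08 / 11096.2994 ≈ -0.0872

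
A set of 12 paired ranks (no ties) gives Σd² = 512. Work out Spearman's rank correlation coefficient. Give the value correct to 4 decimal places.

-0.7902

ρ = 1 − 6Σd² / [n(n²−1)] = 1 − 6×512 / (12×143)
  = 1 − 3072/1716 = 1 − 1.79021 ≈ -0.7902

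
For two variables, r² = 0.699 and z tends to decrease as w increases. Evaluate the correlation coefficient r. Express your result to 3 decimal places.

-0.836

|r| = √0.699 = 0.836
The association is negative, so r = −0.836.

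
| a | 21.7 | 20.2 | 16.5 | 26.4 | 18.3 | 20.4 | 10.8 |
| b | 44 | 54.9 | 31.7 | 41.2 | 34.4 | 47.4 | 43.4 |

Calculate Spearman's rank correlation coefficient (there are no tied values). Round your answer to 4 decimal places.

Rank a: 6, 4, 2, 7, 3, 5, 1
Rank b: 5, 7, 1, 3, 2, 6, 4
d = rank(a) − rank(b): 1, -3, 1, 4, 1, -1, -3; Σd² = 38
ρ = 1 − 6Σd² / [n(n²−1)] = 1 − 6×38 / (7×48) = 1 − 228/336 ≈ 0.3214

0.3214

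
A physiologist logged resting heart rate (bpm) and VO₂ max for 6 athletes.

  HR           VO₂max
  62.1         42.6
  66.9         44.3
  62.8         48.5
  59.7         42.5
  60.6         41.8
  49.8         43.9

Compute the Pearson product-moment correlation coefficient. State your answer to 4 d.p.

0.1731

n = 6, Σx = 361.9, Σy = 263.6, Σx² = 21992.35, Σy² = 11610.2, Σxy = 15911.48
nΣxy − ΣxΣy = 95468.88 − 95396.84 = 72.04
nΣx² − (Σx)² = 131954.1 − 130971.61 = 982.49; nΣy² − (Σy)² = 69661.2 − 69484.96 = 176.24
r = 72.04 / √(982.49 × 176.24) = 72.04 / 416.1178 ≈ 0.1731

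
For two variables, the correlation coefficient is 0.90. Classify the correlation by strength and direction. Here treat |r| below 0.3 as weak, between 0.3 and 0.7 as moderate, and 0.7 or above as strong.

strong positive

r = 0.90 > 0 so the relationship is positive.
|r| = 0.90, which falls in the strong range.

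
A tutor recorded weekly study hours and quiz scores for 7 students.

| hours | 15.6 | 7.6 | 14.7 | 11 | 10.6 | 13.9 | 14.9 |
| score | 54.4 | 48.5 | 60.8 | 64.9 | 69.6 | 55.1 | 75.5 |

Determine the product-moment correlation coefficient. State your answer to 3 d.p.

0.267

n = 7, Σx = 88.3, Σy = 428.8, Σx² = 1165.79, Σy² = 26800.68, Σxy = 5453.5
nΣxy − ΣxΣy = 38174.5 − 37863.04 = 311.46
nΣx² − (Σx)² = 8160.53 − 7796.89 = 363.64; nΣy² − (Σy)² = 187604.76 − 183869.44 = 3735.32
r = 311.46 / √(363.64 × 3735.32) = 311.46 / 1165.4663 ≈ 0.267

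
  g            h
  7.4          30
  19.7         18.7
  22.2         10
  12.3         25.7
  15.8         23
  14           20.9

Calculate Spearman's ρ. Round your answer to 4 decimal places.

-0.9429

Rank g: 1, 5, 6, 2, 4, 3
Rank h: 6, 2, 1, 5, 4, 3
d = rank(g) − rank(h): -5, 3, 5, -3, 0, 0; Σd² = 68
ρ = 1 − 6Σd² / [n(n²−1)] = 1 − 6×68 / (6×35) = 1 − 408/210 ≈ -0.9429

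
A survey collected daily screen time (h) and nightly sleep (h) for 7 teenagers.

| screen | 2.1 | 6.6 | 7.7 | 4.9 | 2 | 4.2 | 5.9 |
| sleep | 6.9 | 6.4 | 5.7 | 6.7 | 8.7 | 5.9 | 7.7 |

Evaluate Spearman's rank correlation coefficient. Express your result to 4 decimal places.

Rank screen: 2, 6, 7, 4, 1, 3, 5
Rank sleep: 5, 3, 1, 4, 7, 2, 6
d = rank(screen) − rank(sleep): -3, 3, 6, 0, -6, 1, -1; Σd² = 92
ρ = 1 − 6Σd² / [n(n²−1)] = 1 − 6×92 / (7×48) = 1 − 552/336 ≈ -0.6429

-0.6429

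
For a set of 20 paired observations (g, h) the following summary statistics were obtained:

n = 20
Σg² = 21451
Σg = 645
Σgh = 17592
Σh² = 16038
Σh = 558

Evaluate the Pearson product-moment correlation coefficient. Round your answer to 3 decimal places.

r = (nΣgh − ΣgΣh) / √[(nΣg² − (Σg)²)(nΣh² − (Σh)²)]
Numerator: 20×17592 − 645×558 = -8070
Denominator: √[(429020 − 416025)(320760 − 311364)] = √[12995 × 9396] = 11049.9330
r = -8070 / 11049.9330 ≈ -0.730

-0.730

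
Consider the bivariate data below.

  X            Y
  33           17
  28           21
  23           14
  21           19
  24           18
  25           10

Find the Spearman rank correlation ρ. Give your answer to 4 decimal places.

Rank X: 6, 5, 2, 1, 3, 4
Rank Y: 3, 6, 2, 5, 4, 1
d = rank(X) − rank(Y): 3, -1, 0, -4, -1, 3; Σd² = 36
ρ = 1 − 6Σd² / [n(n²−1)] = 1 − 6×36 / (6×35) = 1 − 216/210 ≈ -0.0286

-0.0286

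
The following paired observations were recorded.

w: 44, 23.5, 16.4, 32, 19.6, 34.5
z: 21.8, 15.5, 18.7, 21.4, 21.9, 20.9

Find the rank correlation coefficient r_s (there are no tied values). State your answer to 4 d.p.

Rank w: 6, 3, 1, 4, 2, 5
Rank z: 5, 1, 2, 4, 6, 3
d = rank(w) − rank(z): 1, 2, -1, 0, -4, 2; Σd² = 26
ρ = 1 − 6Σd² / [n(n²−1)] = 1 − 6×26 / (6×35) = 1 − 156/210 ≈ 0.2571

0.2571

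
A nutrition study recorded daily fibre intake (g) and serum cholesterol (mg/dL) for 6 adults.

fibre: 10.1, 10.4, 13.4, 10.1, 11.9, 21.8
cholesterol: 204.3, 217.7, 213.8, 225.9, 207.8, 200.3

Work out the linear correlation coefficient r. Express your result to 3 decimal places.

-0.614

n = 6, Σx = 77.7, Σy = 1269.8, Σx² = 1108.59, Σy² = 269173.96, Σxy = 16313.38
nΣxy − ΣxΣy = 97880.28 − 98663.46 = -783.18
nΣx² − (Σx)² = 6651.54 − 6037.29 = 614.25; nΣy² − (Σy)² = 1615043.76 − 1612392.04 = 2651.72
r = -783.18 / √(614.25 × 2651.72) = -783.18 / 1276.2519 ≈ -0.614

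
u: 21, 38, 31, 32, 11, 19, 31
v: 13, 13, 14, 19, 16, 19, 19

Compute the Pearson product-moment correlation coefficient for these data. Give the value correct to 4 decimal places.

n = 7, Σu = 183, Σv = 113, Σu² = 5313, Σv² = 1873, Σuv = 2935
nΣuv − ΣuΣv = 20545 − 20679 = -134
nΣu² − (Σu)² = 37191 − 33489 = 3702; nΣv² − (Σv)² = 13111 − 12769 = 342
r = -134 / √(3702 × 342) = -134 / 1125.2040 ≈ -0.1191

-0.1191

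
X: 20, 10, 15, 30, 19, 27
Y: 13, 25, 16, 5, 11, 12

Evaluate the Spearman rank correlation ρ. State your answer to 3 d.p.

-0.829

Rank X: 4, 1, 2, 6, 3, 5
Rank Y: 4, 6, 5, 1, 2, 3
d = rank(X) − rank(Y): 0, -5, -3, 5, 1, 2; Σd² = 64
ρ = 1 − 6Σd² / [n(n²−1)] = 1 − 6×64 / (6×35) = 1 − 384/210 ≈ -0.829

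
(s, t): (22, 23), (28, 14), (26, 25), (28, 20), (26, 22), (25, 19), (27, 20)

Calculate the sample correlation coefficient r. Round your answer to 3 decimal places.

-0.525

n = 7, Σs = 182, Σt = 143, Σs² = 4758, Σt² = 2995, Σst = 3695
nΣst − ΣsΣt = 25865 − 26026 = -161
nΣs² − (Σs)² = 33306 − 33124 = 182; nΣt² − (Σt)² = 20965 − 20449 = 516
r = -161 / √(182 × 516) = -161 / 306.4506 ≈ -0.525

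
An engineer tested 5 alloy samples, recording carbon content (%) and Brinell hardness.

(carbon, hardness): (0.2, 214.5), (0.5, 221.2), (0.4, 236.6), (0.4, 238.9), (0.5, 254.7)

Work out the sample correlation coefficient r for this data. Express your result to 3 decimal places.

0.605

n = 5, Σx = 2, Σy = 1165.9, Σx² = 0.86, Σy² = 272864.55, Σxy = 471.05
nΣxy − ΣxΣy = 2355.25 − 2331.8 = 23.45
nΣx² − (Σx)² = 4.3 − 4 = 0.3; nΣy² − (Σy)² = 1364322.75 − 1359322.81 = 4999.94
r = 23.45 / √(0.3 × 4999.94) = 23.45 / 38.7296 ≈ 0.605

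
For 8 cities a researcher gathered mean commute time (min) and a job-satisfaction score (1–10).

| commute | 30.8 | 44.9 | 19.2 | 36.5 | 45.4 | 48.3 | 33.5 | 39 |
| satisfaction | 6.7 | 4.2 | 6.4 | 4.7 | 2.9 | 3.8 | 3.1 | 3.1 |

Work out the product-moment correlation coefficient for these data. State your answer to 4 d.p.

n = 8, Σx = 297.6, Σy = 34.9, Σx² = 11702.84, Σy² = 167.65, Σxy = 1229.32
nΣxy − ΣxΣy = 9834.56 − 10386.24 = -551.68
nΣx² − (Σx)² = 93622.72 − 88565.76 = 5056.96; nΣy² − (Σy)² = 1341.2 − 1218.01 = 123.19
r = -551.68 / √(5056.96 × 123.19) = -551.68 / 789.2825 ≈ -0.6990

-0.6990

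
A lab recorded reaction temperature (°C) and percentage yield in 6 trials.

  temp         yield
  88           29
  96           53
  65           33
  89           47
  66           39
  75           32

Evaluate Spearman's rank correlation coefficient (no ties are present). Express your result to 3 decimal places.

Rank temp: 4, 6, 1, 5, 2, 3
Rank yield: 1, 6, 3, 5, 4, 2
d = rank(temp) − rank(yield): 3, 0, -2, 0, -2, 1; Σd² = 18
ρ = 1 − 6Σd² / [n(n²−1)] = 1 − 6×18 / (6×35) = 1 − 108/210 ≈ 0.486

0.486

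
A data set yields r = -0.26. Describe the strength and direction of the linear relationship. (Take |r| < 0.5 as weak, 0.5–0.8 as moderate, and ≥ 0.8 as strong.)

weak negative

r = -0.26 < 0 so the relationship is negative.
|r| = 0.26, which falls in the weak range.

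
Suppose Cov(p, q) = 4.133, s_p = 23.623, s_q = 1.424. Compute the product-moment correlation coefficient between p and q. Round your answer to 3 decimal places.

0.123

r = Cov(p,q) / (s_p · s_q) = 4.133 / (23.623 × 1.424)
  = 4.133 / 33.6392 ≈ 0.123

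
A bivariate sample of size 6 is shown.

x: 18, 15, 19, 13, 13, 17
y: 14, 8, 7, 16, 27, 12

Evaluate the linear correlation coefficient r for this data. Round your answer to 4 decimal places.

n = 6, Σx = 95, Σy = 84, Σx² = 1537, Σy² = 1438, Σxy = 1268
nΣxy − ΣxΣy = 7608 − 7980 = -372
nΣx² − (Σx)² = 9222 − 9025 = 197; nΣy² − (Σy)² = 8628 − 7056 = 1572
r = -372 / √(197 × 1572) = -372 / 556.4926 ≈ -0.6685

-0.6685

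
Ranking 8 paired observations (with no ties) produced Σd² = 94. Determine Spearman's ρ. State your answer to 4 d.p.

-0.1190

ρ = 1 − 6Σd² / [n(n²−1)] = 1 − 6×94 / (8×63)
  = 1 − 564/504 = 1 − 1.11905 ≈ -0.1190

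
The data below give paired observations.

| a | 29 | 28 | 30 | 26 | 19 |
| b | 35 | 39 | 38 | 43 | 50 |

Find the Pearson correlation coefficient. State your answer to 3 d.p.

n = 5, Σa = 132, Σb = 205, Σa² = 3562, Σb² = 8539, Σab = 5315
nΣab − ΣaΣb = 26575 − 27060 = -485
nΣa² − (Σa)² = 17810 − 17424 = 386; nΣb² − (Σb)² = 42695 − 42025 = 670
r = -485 / √(386 × 670) = -485 / 508.5469 ≈ -0.954

-0.954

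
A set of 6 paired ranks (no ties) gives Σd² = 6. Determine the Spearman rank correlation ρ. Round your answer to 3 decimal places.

ρ = 1 − 6Σd² / [n(n²−1)] = 1 − 6×6 / (6×35)
  = 1 − 36/210 = 1 − 0.1714 ≈ 0.829

0.829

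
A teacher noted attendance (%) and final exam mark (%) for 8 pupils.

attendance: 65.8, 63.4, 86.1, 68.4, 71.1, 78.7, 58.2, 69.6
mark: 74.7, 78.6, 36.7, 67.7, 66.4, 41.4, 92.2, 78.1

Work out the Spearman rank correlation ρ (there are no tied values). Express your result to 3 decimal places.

-0.929

Rank attendance: 3, 2, 8, 4, 6, 7, 1, 5
Rank mark: 5, 7, 1, 4, 3, 2, 8, 6
d = rank(attendance) − rank(mark): -2, -5, 7, 0, 3, 5, -7, -1; Σd² = 162
ρ = 1 − 6Σd² / [n(n²−1)] = 1 − 6×162 / (8×63) = 1 − 972/504 ≈ -0.929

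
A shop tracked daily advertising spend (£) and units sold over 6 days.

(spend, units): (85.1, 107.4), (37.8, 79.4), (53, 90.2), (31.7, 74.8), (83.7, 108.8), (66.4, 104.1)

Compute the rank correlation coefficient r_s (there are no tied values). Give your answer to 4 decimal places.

Rank spend: 6, 2, 3, 1, 5, 4
Rank units: 5, 2, 3, 1, 6, 4
d = rank(spend) − rank(units): 1, 0, 0, 0, -1, 0; Σd² = 2
ρ = 1 − 6Σd² / [n(n²−1)] = 1 − 6×2 / (6×35) = 1 − 12/210 ≈ 0.9429

0.9429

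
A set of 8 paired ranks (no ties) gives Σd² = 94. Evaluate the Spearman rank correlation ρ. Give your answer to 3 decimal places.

ρ = 1 − 6Σd² / [n(n²−1)] = 1 − 6×94 / (8×63)
  = 1 − 564/504 = 1 − 1.1190 ≈ -0.119

-0.119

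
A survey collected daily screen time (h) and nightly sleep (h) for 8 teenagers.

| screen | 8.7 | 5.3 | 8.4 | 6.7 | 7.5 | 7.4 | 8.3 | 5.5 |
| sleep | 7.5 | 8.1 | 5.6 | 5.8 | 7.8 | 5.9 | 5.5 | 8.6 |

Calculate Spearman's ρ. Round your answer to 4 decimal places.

Rank screen: 8, 1, 7, 3, 5, 4, 6, 2
Rank sleep: 5, 7, 2, 3, 6, 4, 1, 8
d = rank(screen) − rank(sleep): 3, -6, 5, 0, -1, 0, 5, -6; Σd² = 132
ρ = 1 − 6Σd² / [n(n²−1)] = 1 − 6×132 / (8×63) = 1 − 792/504 ≈ -0.5714

-0.5714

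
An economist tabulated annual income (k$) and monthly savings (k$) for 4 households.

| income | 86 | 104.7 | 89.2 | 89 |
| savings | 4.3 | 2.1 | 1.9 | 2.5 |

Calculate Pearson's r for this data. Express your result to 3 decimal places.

-0.518

n = 4, Σx = 368.9, Σy = 10.8, Σx² = 34235.73, Σy² = 32.76, Σxy = 981.65
nΣxy − ΣxΣy = 3926.6 − 3984.12 = -57.52
nΣx² − (Σx)² = 136942.92 − 136087.21 = 855.71; nΣy² − (Σy)² = 131.04 − 116.64 = 14.4
r = -57.52 / √(855.71 × 14.4) = -57.52 / 111.0055 ≈ -0.518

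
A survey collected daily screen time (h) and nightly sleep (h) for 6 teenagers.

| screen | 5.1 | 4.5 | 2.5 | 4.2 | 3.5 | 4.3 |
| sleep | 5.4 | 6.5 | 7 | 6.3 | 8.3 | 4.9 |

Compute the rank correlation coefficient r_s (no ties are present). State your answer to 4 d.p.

-0.6571

Rank screen: 6, 5, 1, 3, 2, 4
Rank sleep: 2, 4, 5, 3, 6, 1
d = rank(screen) − rank(sleep): 4, 1, -4, 0, -4, 3; Σd² = 58
ρ = 1 − 6Σd² / [n(n²−1)] = 1 − 6×58 / (6×35) = 1 − 348/210 ≈ -0.6571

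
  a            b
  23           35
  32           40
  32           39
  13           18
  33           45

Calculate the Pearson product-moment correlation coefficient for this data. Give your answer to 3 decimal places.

n = 5, Σa = 133, Σb = 177, Σa² = 3835, Σb² = 6695, Σab = 5052
nΣab − ΣaΣb = 25260 − 23541 = 1719
nΣa² − (Σa)² = 19175 − 17689 = 1486; nΣb² − (Σb)² = 33475 − 31329 = 2146
r = 1719 / √(1486 × 2146) = 1719 / 1785.7648 ≈ 0.963

0.963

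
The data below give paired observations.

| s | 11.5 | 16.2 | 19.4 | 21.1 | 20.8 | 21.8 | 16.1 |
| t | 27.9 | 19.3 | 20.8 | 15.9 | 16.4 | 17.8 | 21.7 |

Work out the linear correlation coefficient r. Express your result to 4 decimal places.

n = 7, Σs = 126.9, Σt = 139.8, Σs² = 2383.35, Σt² = 2893.04, Σst = 2451.05
nΣst − ΣsΣt = 17157.35 − 17740.62 = -583.27
nΣs² − (Σs)² = 16683.45 − 16103.61 = 579.84; nΣt² − (Σt)² = 20251.28 − 19544.04 = 707.24
r = -583.27 / √(579.84 × 707.24) = -583.27 / 640.3796 ≈ -0.9108

-0.9108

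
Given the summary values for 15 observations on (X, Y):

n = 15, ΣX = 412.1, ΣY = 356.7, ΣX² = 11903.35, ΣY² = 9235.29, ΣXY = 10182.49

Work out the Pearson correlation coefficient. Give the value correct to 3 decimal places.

r = (nΣXY − ΣXΣY) / √[(nΣX² − (ΣX)²)(nΣY² − (ΣY)²)]
Numerator: 15×10182.49 − 412.1×356.7 = 5741.28
Denominator: √[(178550.25 − 169826.41)(138529.35 − 127234.89)] = √[8723.84 × 11294.46] = 9926.2814
r = 5741.28 / 9926.2814 ≈ 0.578

0.578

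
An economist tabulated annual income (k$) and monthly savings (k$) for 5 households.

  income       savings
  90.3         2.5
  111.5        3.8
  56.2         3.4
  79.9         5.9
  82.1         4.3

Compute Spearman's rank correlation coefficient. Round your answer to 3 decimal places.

-0.200

Rank income: 4, 5, 1, 2, 3
Rank savings: 1, 3, 2, 5, 4
d = rank(income) − rank(savings): 3, 2, -1, -3, -1; Σd² = 24
ρ = 1 − 6Σd² / [n(n²−1)] = 1 − 6×24 / (5×24) = 1 − 144/120 ≈ -0.200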